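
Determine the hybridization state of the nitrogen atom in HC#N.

The nitrogen atom: 1 σ bond and 1 lone pair, plus two π bonds; 2 regions of electron density → sp.

sp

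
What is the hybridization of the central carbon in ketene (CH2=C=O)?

The central carbon: 2 σ bonds, plus two π bonds; 2 regions of electron density → sp.

sp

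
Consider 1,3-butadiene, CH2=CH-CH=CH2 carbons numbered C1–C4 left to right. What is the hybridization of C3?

sp2

C3: 3 σ bonds, plus one π bond; 3 regions of electron density → sp2.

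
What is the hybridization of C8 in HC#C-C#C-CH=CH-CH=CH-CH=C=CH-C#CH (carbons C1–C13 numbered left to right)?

sp^2

C8 carries 3 σ bonds, plus one π bond, giving a steric number of 3, so it is sp2.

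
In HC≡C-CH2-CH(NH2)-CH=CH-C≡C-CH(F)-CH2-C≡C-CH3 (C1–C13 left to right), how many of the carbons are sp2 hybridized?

2

C1: sp
C2: sp
C3: sp3
C4: sp3
C5: sp2 ✓
C6: sp2 ✓
C7: sp
C8: sp
C9: sp3
C10: sp3
C11: sp
C12: sp
C13: sp3
C5, C6 → 2 sp2 carbons.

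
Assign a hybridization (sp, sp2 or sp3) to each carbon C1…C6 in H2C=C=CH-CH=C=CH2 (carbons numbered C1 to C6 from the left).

C1: 3 σ bonds, plus one π bond — 3 electron domains, sp2.
C2 is sp: 2 σ bonds, plus two π bonds, 2 electron-density regions.
C3 has 3 σ bonds, plus one π bond: steric number 3 → sp2.
C4: 3 σ bonds, plus one π bond; 3 regions of electron density → sp2.
C5 has 2 σ bonds, plus two π bonds: steric number 2 → sp.
C6: 3 σ bonds, plus one π bond — 3 electron domains, sp2.

C1 sp2, C2 sp, C3 sp2, C4 sp2, C5 sp, C6 sp2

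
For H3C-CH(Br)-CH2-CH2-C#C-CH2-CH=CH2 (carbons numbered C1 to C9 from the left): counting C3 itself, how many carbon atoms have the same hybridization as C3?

C3 is sp3 (only σ bonds).
C1: sp3 ✓
C2: sp3 ✓
C3: sp3 ✓
C4: sp3 ✓
C5: sp
C6: sp
C7: sp3 ✓
C8: sp2
C9: sp2
5 carbons are sp3.

5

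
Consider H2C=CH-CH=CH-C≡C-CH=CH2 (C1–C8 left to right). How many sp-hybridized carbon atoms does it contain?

2

C1: sp2
C2: sp2
C3: sp2
C4: sp2
C5: sp ✓
C6: sp ✓
C7: sp2
C8: sp2
C5, C6 → 2 sp carbons.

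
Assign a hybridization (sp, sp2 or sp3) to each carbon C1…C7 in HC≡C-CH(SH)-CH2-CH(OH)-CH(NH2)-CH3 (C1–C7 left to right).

C1 sp, C2 sp, C3 sp3, C4 sp3, C5 sp3, C6 sp3, C7 sp3

C1 (2 σ bonds, plus two π bonds) has steric number 2: sp.
C2 has 2 σ bonds, plus two π bonds: steric number 2 → sp.
C3 — 4 σ bonds. Steric number 4, so sp3.
C4 carries 4 σ bonds, giving a steric number of 4, so it is sp3.
C5 is sp3: 4 σ bonds, 4 electron-density regions.
C6: 4 σ bonds — 4 electron domains, sp3.
C7 (4 σ bonds) has steric number 4: sp3.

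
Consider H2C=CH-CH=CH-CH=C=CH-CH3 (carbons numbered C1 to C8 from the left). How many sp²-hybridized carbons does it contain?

C1: sp2 ✓
C2: sp2 ✓
C3: sp2 ✓
C4: sp2 ✓
C5: sp2 ✓
C6: sp
C7: sp2 ✓
C8: sp3
C1, C2, C3, C4, C5, C7 → 6 sp2 carbons.

6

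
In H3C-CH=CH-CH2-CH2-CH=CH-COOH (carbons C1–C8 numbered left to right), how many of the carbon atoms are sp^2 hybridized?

C1: sp3
C2: sp2 ✓
C3: sp2 ✓
C4: sp3
C5: sp3
C6: sp2 ✓
C7: sp2 ✓
C8: sp2 ✓
C2, C3, C6, C7, C8 → 5 sp2 carbons.

5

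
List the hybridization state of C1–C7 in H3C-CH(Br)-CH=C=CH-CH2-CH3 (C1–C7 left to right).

C1 sp3, C2 sp3, C3 sp2, C4 sp, C5 sp2, C6 sp3, C7 sp3

C1 — 4 σ bonds. Steric number 4, so sp3.
C2 has 4 σ bonds: steric number 4 → sp3.
C3 is sp2: 3 σ bonds, plus one π bond, 3 electron-density regions.
C4: 2 σ bonds, plus two π bonds; 2 regions of electron density → sp.
C5 — 3 σ bonds, plus one π bond. Steric number 3, so sp2.
C6 carries 4 σ bonds, giving a steric number of 4, so it is sp3.
C7 has 4 σ bonds: steric number 4 → sp3.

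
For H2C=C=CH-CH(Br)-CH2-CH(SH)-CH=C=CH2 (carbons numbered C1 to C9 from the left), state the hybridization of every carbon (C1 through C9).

C1 is sp2: 3 σ bonds, plus one π bond, 3 electron-density regions.
C2 is sp: 2 σ bonds, plus two π bonds, 2 electron-density regions.
C3 is sp2: 3 σ bonds, plus one π bond, 3 electron-density regions.
C4: 4 σ bonds — 4 electron domains, sp3.
C5 carries 4 σ bonds, giving a steric number of 4, so it is sp3.
C6 (4 σ bonds) has steric number 4: sp3.
C7: 3 σ bonds, plus one π bond; 3 regions of electron density → sp2.
C8 carries 2 σ bonds, plus two π bonds, giving a steric number of 2, so it is sp.
C9 carries 3 σ bonds, plus one π bond, giving a steric number of 3, so it is sp2.

C1 sp2, C2 sp, C3 sp2, C4 sp3, C5 sp3, C6 sp3, C7 sp2, C8 sp, C9 sp2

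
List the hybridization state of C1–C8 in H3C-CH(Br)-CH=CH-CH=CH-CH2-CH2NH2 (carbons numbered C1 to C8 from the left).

C1 sp3, C2 sp3, C3 sp2, C4 sp2, C5 sp2, C6 sp2, C7 sp3, C8 sp3

C1: 4 σ bonds — 4 electron domains, sp3.
C2 (4 σ bonds) has steric number 4: sp3.
C3 is sp2: 3 σ bonds, plus one π bond, 3 electron-density regions.
C4: 3 σ bonds, plus one π bond; 3 regions of electron density → sp2.
C5: 3 σ bonds, plus one π bond — 3 electron domains, sp2.
C6: 3 σ bonds, plus one π bond — 3 electron domains, sp2.
C7 is sp3: 4 σ bonds, 4 electron-density regions.
C8 is sp3: 4 σ bonds, 4 electron-density regions.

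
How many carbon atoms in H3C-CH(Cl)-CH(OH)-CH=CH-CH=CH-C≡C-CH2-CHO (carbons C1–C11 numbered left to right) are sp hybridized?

C1: sp3
C2: sp3
C3: sp3
C4: sp2
C5: sp2
C6: sp2
C7: sp2
C8: sp ✓
C9: sp ✓
C10: sp3
C11: sp2
C8, C9 → 2 sp carbons.

2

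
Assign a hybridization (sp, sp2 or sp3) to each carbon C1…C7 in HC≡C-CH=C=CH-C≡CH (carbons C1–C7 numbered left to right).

C1: 2 σ bonds, plus two π bonds — 2 electron domains, sp.
C2 has 2 σ bonds, plus two π bonds: steric number 2 → sp.
C3: 3 σ bonds, plus one π bond; 3 regions of electron density → sp2.
C4 has 2 σ bonds, plus two π bonds: steric number 2 → sp.
C5: 3 σ bonds, plus one π bond; 3 regions of electron density → sp2.
C6 is sp: 2 σ bonds, plus two π bonds, 2 electron-density regions.
C7 (2 σ bonds, plus two π bonds) has steric number 2: sp.

C1 sp, C2 sp, C3 sp2, C4 sp, C5 sp2, C6 sp, C7 sp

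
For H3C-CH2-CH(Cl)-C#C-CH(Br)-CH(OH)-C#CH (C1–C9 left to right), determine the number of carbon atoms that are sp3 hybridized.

5

C1: sp3 ✓
C2: sp3 ✓
C3: sp3 ✓
C4: sp
C5: sp
C6: sp3 ✓
C7: sp3 ✓
C8: sp
C9: sp
C1, C2, C3, C6, C7 → 5 sp3 carbons.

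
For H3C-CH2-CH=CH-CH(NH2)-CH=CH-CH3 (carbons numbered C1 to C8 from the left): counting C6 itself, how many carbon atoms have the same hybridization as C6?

C6 is sp2 (one π bond).
C1: sp3
C2: sp3
C3: sp2 ✓
C4: sp2 ✓
C5: sp3
C6: sp2 ✓
C7: sp2 ✓
C8: sp3
4 carbons are sp2.

4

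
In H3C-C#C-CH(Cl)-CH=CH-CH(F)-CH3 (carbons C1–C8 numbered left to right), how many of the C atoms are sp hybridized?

C1: sp3
C2: sp ✓
C3: sp ✓
C4: sp3
C5: sp2
C6: sp2
C7: sp3
C8: sp3
C2, C3 → 2 sp carbons.

2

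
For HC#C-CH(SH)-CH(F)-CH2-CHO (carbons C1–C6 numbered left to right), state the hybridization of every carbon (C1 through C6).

C1 sp, C2 sp, C3 sp3, C4 sp3, C5 sp3, C6 sp2

C1: 2 σ bonds, plus two π bonds — 2 electron domains, sp.
C2: 2 σ bonds, plus two π bonds; 2 regions of electron density → sp.
C3 (4 σ bonds) has steric number 4: sp3.
C4: 4 σ bonds — 4 electron domains, sp3.
C5 has 4 σ bonds: steric number 4 → sp3.
C6 carries 3 σ bonds, plus one π bond, giving a steric number of 3, so it is sp2.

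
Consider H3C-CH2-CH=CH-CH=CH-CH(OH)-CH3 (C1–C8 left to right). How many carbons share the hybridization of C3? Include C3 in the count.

C3 is sp2 (one π bond).
C1: sp3
C2: sp3
C3: sp2 ✓
C4: sp2 ✓
C5: sp2 ✓
C6: sp2 ✓
C7: sp3
C8: sp3
4 carbons are sp2.

4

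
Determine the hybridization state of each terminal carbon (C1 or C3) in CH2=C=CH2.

sp^2

Each terminal carbon (C1 or C3): 3 σ bonds, plus one π bond — 3 electron domains, sp2.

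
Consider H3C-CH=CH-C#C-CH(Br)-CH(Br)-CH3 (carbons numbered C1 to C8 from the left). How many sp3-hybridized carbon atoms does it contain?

4

C1: sp3 ✓
C2: sp2
C3: sp2
C4: sp
C5: sp
C6: sp3 ✓
C7: sp3 ✓
C8: sp3 ✓
C1, C6, C7, C8 → 4 sp3 carbons.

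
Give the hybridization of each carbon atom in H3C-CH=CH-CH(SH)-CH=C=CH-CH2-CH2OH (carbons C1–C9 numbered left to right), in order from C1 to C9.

C1 sp3, C2 sp2, C3 sp2, C4 sp3, C5 sp2, C6 sp, C7 sp2, C8 sp3, C9 sp3

C1 (4 σ bonds) has steric number 4: sp3.
C2 — 3 σ bonds, plus one π bond. Steric number 3, so sp2.
C3 has 3 σ bonds, plus one π bond: steric number 3 → sp2.
C4: 4 σ bonds; 4 regions of electron density → sp3.
C5 is sp2: 3 σ bonds, plus one π bond, 3 electron-density regions.
C6 is sp: 2 σ bonds, plus two π bonds, 2 electron-density regions.
C7 has 3 σ bonds, plus one π bond: steric number 3 → sp2.
C8: 4 σ bonds; 4 regions of electron density → sp3.
C9 is sp3: 4 σ bonds, 4 electron-density regions.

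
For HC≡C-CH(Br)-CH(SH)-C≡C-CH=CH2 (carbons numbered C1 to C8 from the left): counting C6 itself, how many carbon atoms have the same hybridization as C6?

4

C6 is sp (two π bonds).
C1: sp ✓
C2: sp ✓
C3: sp3
C4: sp3
C5: sp ✓
C6: sp ✓
C7: sp2
C8: sp2
4 carbons are sp.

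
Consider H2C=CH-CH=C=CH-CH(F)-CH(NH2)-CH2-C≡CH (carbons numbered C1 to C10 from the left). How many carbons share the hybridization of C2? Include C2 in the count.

C2 is sp2 (one π bond).
C1: sp2 ✓
C2: sp2 ✓
C3: sp2 ✓
C4: sp
C5: sp2 ✓
C6: sp3
C7: sp3
C8: sp3
C9: sp
C10: sp
4 carbons are sp2.

4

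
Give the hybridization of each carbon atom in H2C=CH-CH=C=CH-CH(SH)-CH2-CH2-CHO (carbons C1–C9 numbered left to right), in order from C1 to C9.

C1: 3 σ bonds, plus one π bond; 3 regions of electron density → sp2.
C2 is sp2: 3 σ bonds, plus one π bond, 3 electron-density regions.
C3: 3 σ bonds, plus one π bond; 3 regions of electron density → sp2.
C4 (2 σ bonds, plus two π bonds) has steric number 2: sp.
C5 (3 σ bonds, plus one π bond) has steric number 3: sp2.
C6 carries 4 σ bonds, giving a steric number of 4, so it is sp3.
C7 (4 σ bonds) has steric number 4: sp3.
C8: 4 σ bonds — 4 electron domains, sp3.
C9 has 3 σ bonds, plus one π bond: steric number 3 → sp2.

C1 sp2, C2 sp2, C3 sp2, C4 sp, C5 sp2, C6 sp3, C7 sp3, C8 sp3, C9 sp2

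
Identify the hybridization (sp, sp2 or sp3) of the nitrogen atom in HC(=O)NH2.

Amide resonance delocalises the N lone pair; N is planar sp2.

sp^2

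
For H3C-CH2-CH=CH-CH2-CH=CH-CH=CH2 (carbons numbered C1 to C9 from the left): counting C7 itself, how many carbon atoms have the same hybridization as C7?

6

C7 is sp2 (one π bond).
C1: sp3
C2: sp3
C3: sp2 ✓
C4: sp2 ✓
C5: sp3
C6: sp2 ✓
C7: sp2 ✓
C8: sp2 ✓
C9: sp2 ✓
6 carbons are sp2.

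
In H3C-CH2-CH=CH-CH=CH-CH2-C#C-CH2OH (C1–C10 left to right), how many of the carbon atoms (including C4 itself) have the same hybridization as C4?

4

C4 is sp2 (one π bond).
C1: sp3
C2: sp3
C3: sp2 ✓
C4: sp2 ✓
C5: sp2 ✓
C6: sp2 ✓
C7: sp3
C8: sp
C9: sp
C10: sp3
4 carbons are sp2.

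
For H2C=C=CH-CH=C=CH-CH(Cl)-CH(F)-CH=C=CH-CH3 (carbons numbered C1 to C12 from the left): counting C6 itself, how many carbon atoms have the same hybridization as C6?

C6 is sp2 (one π bond).
C1: sp2 ✓
C2: sp
C3: sp2 ✓
C4: sp2 ✓
C5: sp
C6: sp2 ✓
C7: sp3
C8: sp3
C9: sp2 ✓
C10: sp
C11: sp2 ✓
C12: sp3
6 carbons are sp2.

6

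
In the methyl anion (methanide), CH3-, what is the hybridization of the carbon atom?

sp³

Three σ bonds + one lone pair = steric number 4 → sp3, pyramidal.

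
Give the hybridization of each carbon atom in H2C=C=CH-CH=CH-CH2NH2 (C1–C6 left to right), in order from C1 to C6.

C1: 3 σ bonds, plus one π bond; 3 regions of electron density → sp2.
C2 (2 σ bonds, plus two π bonds) has steric number 2: sp.
C3 — 3 σ bonds, plus one π bond. Steric number 3, so sp2.
C4 is sp2: 3 σ bonds, plus one π bond, 3 electron-density regions.
C5 — 3 σ bonds, plus one π bond. Steric number 3, so sp2.
C6 has 4 σ bonds: steric number 4 → sp3.

C1 sp2, C2 sp, C3 sp2, C4 sp2, C5 sp2, C6 sp3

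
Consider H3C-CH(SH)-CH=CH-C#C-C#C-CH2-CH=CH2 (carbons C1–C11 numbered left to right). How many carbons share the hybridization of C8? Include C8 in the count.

4

C8 is sp (two π bonds).
C1: sp3
C2: sp3
C3: sp2
C4: sp2
C5: sp ✓
C6: sp ✓
C7: sp ✓
C8: sp ✓
C9: sp3
C10: sp2
C11: sp2
4 carbons are sp.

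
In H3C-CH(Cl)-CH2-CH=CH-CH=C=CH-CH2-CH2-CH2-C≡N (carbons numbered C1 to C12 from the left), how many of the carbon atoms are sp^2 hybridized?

4

C1: sp3
C2: sp3
C3: sp3
C4: sp2 ✓
C5: sp2 ✓
C6: sp2 ✓
C7: sp
C8: sp2 ✓
C9: sp3
C10: sp3
C11: sp3
C12: sp
C4, C5, C6, C8 → 4 sp2 carbons.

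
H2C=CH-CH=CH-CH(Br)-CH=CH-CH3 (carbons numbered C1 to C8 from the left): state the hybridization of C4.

C4 is sp2: 3 σ bonds, plus one π bond, 3 electron-density regions.

sp²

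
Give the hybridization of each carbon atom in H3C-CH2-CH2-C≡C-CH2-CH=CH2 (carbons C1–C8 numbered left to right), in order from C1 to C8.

C1 sp3, C2 sp3, C3 sp3, C4 sp, C5 sp, C6 sp3, C7 sp2, C8 sp2

C1 (4 σ bonds) has steric number 4: sp3.
C2: 4 σ bonds; 4 regions of electron density → sp3.
C3 — 4 σ bonds. Steric number 4, so sp3.
C4: 2 σ bonds, plus two π bonds; 2 regions of electron density → sp.
C5 — 2 σ bonds, plus two π bonds. Steric number 2, so sp.
C6 is sp3: 4 σ bonds, 4 electron-density regions.
C7 (3 σ bonds, plus one π bond) has steric number 3: sp2.
C8 has 3 σ bonds, plus one π bond: steric number 3 → sp2.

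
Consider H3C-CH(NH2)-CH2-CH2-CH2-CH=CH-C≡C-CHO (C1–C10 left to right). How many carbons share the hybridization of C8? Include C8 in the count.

2

C8 is sp (two π bonds).
C1: sp3
C2: sp3
C3: sp3
C4: sp3
C5: sp3
C6: sp2
C7: sp2
C8: sp ✓
C9: sp ✓
C10: sp2
2 carbons are sp.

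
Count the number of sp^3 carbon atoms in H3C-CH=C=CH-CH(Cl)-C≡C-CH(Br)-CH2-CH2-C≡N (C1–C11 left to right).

C1: sp3 ✓
C2: sp2
C3: sp
C4: sp2
C5: sp3 ✓
C6: sp
C7: sp
C8: sp3 ✓
C9: sp3 ✓
C10: sp3 ✓
C11: sp
C1, C5, C8, C9, C10 → 5 sp3 carbons.

5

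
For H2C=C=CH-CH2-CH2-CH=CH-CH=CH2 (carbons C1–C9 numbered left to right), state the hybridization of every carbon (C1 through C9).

C1 is sp2: 3 σ bonds, plus one π bond, 3 electron-density regions.
C2 carries 2 σ bonds, plus two π bonds, giving a steric number of 2, so it is sp.
C3 carries 3 σ bonds, plus one π bond, giving a steric number of 3, so it is sp2.
C4: 4 σ bonds; 4 regions of electron density → sp3.
C5 carries 4 σ bonds, giving a steric number of 4, so it is sp3.
C6 — 3 σ bonds, plus one π bond. Steric number 3, so sp2.
C7 carries 3 σ bonds, plus one π bond, giving a steric number of 3, so it is sp2.
C8 carries 3 σ bonds, plus one π bond, giving a steric number of 3, so it is sp2.
C9 carries 3 σ bonds, plus one π bond, giving a steric number of 3, so it is sp2.

C1 sp2, C2 sp, C3 sp2, C4 sp3, C5 sp3, C6 sp2, C7 sp2, C8 sp2, C9 sp2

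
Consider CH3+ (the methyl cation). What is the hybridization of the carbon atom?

Three σ bonds to H, empty p orbital → sp2, trigonal planar.

sp^2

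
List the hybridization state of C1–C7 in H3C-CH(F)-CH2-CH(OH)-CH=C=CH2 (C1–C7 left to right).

C1 has 4 σ bonds: steric number 4 → sp3.
C2 has 4 σ bonds: steric number 4 → sp3.
C3 carries 4 σ bonds, giving a steric number of 4, so it is sp3.
C4: 4 σ bonds — 4 electron domains, sp3.
C5 carries 3 σ bonds, plus one π bond, giving a steric number of 3, so it is sp2.
C6 is sp: 2 σ bonds, plus two π bonds, 2 electron-density regions.
C7: 3 σ bonds, plus one π bond; 3 regions of electron density → sp2.

C1 sp3, C2 sp3, C3 sp3, C4 sp3, C5 sp2, C6 sp, C7 sp2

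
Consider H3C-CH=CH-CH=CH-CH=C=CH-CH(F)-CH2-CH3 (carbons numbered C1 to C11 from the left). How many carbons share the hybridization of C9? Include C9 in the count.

4

C9 is sp3 (only σ bonds).
C1: sp3 ✓
C2: sp2
C3: sp2
C4: sp2
C5: sp2
C6: sp2
C7: sp
C8: sp2
C9: sp3 ✓
C10: sp3 ✓
C11: sp3 ✓
4 carbons are sp3.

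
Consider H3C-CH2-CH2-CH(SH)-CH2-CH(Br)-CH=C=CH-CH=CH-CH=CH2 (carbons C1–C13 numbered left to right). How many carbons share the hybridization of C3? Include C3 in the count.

C3 is sp3 (only σ bonds).
C1: sp3 ✓
C2: sp3 ✓
C3: sp3 ✓
C4: sp3 ✓
C5: sp3 ✓
C6: sp3 ✓
C7: sp2
C8: sp
C9: sp2
C10: sp2
C11: sp2
C12: sp2
C13: sp2
6 carbons are sp3.

6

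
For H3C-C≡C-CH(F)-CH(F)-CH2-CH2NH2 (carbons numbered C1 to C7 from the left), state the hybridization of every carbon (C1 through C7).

C1: 4 σ bonds — 4 electron domains, sp3.
C2 has 2 σ bonds, plus two π bonds: steric number 2 → sp.
C3 has 2 σ bonds, plus two π bonds: steric number 2 → sp.
C4: 4 σ bonds; 4 regions of electron density → sp3.
C5 is sp3: 4 σ bonds, 4 electron-density regions.
C6: 4 σ bonds; 4 regions of electron density → sp3.
C7: 4 σ bonds; 4 regions of electron density → sp3.

C1 sp3, C2 sp, C3 sp, C4 sp3, C5 sp3, C6 sp3, C7 sp3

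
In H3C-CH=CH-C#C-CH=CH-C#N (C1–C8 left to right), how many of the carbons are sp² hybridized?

C1: sp3
C2: sp2 ✓
C3: sp2 ✓
C4: sp
C5: sp
C6: sp2 ✓
C7: sp2 ✓
C8: sp
C2, C3, C6, C7 → 4 sp2 carbons.

4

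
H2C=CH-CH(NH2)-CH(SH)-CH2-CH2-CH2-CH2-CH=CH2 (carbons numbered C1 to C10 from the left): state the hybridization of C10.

C10 carries 3 σ bonds, plus one π bond, giving a steric number of 3, so it is sp2.

sp²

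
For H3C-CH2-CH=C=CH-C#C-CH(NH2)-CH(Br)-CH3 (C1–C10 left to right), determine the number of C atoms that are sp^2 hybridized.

C1: sp3
C2: sp3
C3: sp2 ✓
C4: sp
C5: sp2 ✓
C6: sp
C7: sp
C8: sp3
C9: sp3
C10: sp3
C3, C5 → 2 sp2 carbons.

2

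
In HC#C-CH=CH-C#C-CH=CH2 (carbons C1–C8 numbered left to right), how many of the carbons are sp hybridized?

4

C1: sp ✓
C2: sp ✓
C3: sp2
C4: sp2
C5: sp ✓
C6: sp ✓
C7: sp2
C8: sp2
C1, C2, C5, C6 → 4 sp carbons.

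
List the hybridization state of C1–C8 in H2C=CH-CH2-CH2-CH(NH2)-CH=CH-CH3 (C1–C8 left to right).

C1 is sp2: 3 σ bonds, plus one π bond, 3 electron-density regions.
C2 — 3 σ bonds, plus one π bond. Steric number 3, so sp2.
C3 — 4 σ bonds. Steric number 4, so sp3.
C4 (4 σ bonds) has steric number 4: sp3.
C5 — 4 σ bonds. Steric number 4, so sp3.
C6 (3 σ bonds, plus one π bond) has steric number 3: sp2.
C7: 3 σ bonds, plus one π bond; 3 regions of electron density → sp2.
C8 (4 σ bonds) has steric number 4: sp3.

C1 sp2, C2 sp2, C3 sp3, C4 sp3, C5 sp3, C6 sp2, C7 sp2, C8 sp3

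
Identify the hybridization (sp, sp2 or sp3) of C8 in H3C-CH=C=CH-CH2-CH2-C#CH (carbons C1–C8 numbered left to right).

sp

C8 — 2 σ bonds, plus two π bonds. Steric number 2, so sp.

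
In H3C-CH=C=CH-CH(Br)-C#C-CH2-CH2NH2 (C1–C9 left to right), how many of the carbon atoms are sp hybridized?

C1: sp3
C2: sp2
C3: sp ✓
C4: sp2
C5: sp3
C6: sp ✓
C7: sp ✓
C8: sp3
C9: sp3
C3, C6, C7 → 3 sp carbons.

3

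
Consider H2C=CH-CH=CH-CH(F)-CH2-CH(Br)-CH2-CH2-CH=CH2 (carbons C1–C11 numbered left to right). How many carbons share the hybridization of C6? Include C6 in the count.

C6 is sp3 (only σ bonds).
C1: sp2
C2: sp2
C3: sp2
C4: sp2
C5: sp3 ✓
C6: sp3 ✓
C7: sp3 ✓
C8: sp3 ✓
C9: sp3 ✓
C10: sp2
C11: sp2
5 carbons are sp3.

5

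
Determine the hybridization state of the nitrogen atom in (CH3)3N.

The nitrogen atom is sp3: 3 σ bonds and 1 lone pair, 4 electron-density regions.

sp^3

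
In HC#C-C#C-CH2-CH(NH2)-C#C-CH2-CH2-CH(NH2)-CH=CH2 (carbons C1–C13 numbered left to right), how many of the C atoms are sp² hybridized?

2

C1: sp
C2: sp
C3: sp
C4: sp
C5: sp3
C6: sp3
C7: sp
C8: sp
C9: sp3
C10: sp3
C11: sp3
C12: sp2 ✓
C13: sp2 ✓
C12, C13 → 2 sp2 carbons.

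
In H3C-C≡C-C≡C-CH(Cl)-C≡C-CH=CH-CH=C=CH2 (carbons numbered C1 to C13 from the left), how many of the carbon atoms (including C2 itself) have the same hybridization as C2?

7

C2 is sp (two π bonds).
C1: sp3
C2: sp ✓
C3: sp ✓
C4: sp ✓
C5: sp ✓
C6: sp3
C7: sp ✓
C8: sp ✓
C9: sp2
C10: sp2
C11: sp2
C12: sp ✓
C13: sp2
7 carbons are sp.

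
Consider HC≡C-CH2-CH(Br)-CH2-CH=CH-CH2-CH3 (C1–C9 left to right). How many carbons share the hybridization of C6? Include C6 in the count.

C6 is sp2 (one π bond).
C1: sp
C2: sp
C3: sp3
C4: sp3
C5: sp3
C6: sp2 ✓
C7: sp2 ✓
C8: sp3
C9: sp3
2 carbons are sp2.

2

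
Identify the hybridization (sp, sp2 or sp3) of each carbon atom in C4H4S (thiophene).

Each carbon atom (3 σ bonds, plus one π bond) has steric number 3: sp2.

sp2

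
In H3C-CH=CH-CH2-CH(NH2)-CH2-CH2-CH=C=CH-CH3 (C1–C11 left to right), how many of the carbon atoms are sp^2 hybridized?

4

C1: sp3
C2: sp2 ✓
C3: sp2 ✓
C4: sp3
C5: sp3
C6: sp3
C7: sp3
C8: sp2 ✓
C9: sp
C10: sp2 ✓
C11: sp3
C2, C3, C8, C10 → 4 sp2 carbons.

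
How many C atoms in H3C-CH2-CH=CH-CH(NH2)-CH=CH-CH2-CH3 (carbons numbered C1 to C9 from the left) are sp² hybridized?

C1: sp3
C2: sp3
C3: sp2 ✓
C4: sp2 ✓
C5: sp3
C6: sp2 ✓
C7: sp2 ✓
C8: sp3
C9: sp3
C3, C4, C6, C7 → 4 sp2 carbons.

4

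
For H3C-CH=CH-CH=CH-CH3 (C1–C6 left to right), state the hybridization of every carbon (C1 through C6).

C1 sp3, C2 sp2, C3 sp2, C4 sp2, C5 sp2, C6 sp3

C1: 4 σ bonds — 4 electron domains, sp3.
C2 is sp2: 3 σ bonds, plus one π bond, 3 electron-density regions.
C3 — 3 σ bonds, plus one π bond. Steric number 3, so sp2.
C4 (3 σ bonds, plus one π bond) has steric number 3: sp2.
C5 — 3 σ bonds, plus one π bond. Steric number 3, so sp2.
C6 is sp3: 4 σ bonds, 4 electron-density regions.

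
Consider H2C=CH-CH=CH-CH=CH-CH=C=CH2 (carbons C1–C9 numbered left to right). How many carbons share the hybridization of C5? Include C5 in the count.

C5 is sp2 (one π bond).
C1: sp2 ✓
C2: sp2 ✓
C3: sp2 ✓
C4: sp2 ✓
C5: sp2 ✓
C6: sp2 ✓
C7: sp2 ✓
C8: sp
C9: sp2 ✓
8 carbons are sp2.

8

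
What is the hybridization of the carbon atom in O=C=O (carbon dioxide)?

sp

Two σ bonds, two π bonds → steric number 2 → sp.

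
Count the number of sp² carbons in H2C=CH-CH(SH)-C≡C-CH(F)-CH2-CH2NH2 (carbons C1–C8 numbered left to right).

2

C1: sp2 ✓
C2: sp2 ✓
C3: sp3
C4: sp
C5: sp
C6: sp3
C7: sp3
C8: sp3
C1, C2 → 2 sp2 carbons.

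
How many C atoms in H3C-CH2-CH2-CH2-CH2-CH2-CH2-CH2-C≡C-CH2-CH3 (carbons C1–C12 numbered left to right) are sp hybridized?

2

C1: sp3
C2: sp3
C3: sp3
C4: sp3
C5: sp3
C6: sp3
C7: sp3
C8: sp3
C9: sp ✓
C10: sp ✓
C11: sp3
C12: sp3
C9, C10 → 2 sp carbons.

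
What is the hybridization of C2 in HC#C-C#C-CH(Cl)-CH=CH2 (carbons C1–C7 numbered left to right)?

sp

C2 — 2 σ bonds, plus two π bonds. Steric number 2, so sp.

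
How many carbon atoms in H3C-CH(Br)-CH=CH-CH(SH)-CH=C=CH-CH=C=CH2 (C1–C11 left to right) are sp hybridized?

C1: sp3
C2: sp3
C3: sp2
C4: sp2
C5: sp3
C6: sp2
C7: sp ✓
C8: sp2
C9: sp2
C10: sp ✓
C11: sp2
C7, C10 → 2 sp carbons.

2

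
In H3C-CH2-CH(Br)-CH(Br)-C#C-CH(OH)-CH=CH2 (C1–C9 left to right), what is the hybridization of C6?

sp

C6 carries 2 σ bonds, plus two π bonds, giving a steric number of 2, so it is sp.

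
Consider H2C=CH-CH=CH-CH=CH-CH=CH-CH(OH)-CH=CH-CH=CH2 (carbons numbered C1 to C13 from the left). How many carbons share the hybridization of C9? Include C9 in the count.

1

C9 is sp3 (only σ bonds).
C1: sp2
C2: sp2
C3: sp2
C4: sp2
C5: sp2
C6: sp2
C7: sp2
C8: sp2
C9: sp3 ✓
C10: sp2
C11: sp2
C12: sp2
C13: sp2
1 carbon is sp3.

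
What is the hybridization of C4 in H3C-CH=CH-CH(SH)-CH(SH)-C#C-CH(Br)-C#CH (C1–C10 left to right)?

sp^3

C4 — 4 σ bonds. Steric number 4, so sp3.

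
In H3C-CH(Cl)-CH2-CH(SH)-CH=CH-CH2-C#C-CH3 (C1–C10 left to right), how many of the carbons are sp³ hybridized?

C1: sp3 ✓
C2: sp3 ✓
C3: sp3 ✓
C4: sp3 ✓
C5: sp2
C6: sp2
C7: sp3 ✓
C8: sp
C9: sp
C10: sp3 ✓
C1, C2, C3, C4, C7, C10 → 6 sp3 carbons.

6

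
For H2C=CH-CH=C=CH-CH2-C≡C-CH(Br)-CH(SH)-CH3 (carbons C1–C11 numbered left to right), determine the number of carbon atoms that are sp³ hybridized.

C1: sp2
C2: sp2
C3: sp2
C4: sp
C5: sp2
C6: sp3 ✓
C7: sp
C8: sp
C9: sp3 ✓
C10: sp3 ✓
C11: sp3 ✓
C6, C9, C10, C11 → 4 sp3 carbons.

4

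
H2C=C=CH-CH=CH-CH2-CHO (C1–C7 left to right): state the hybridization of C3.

sp^2

C3 carries 3 σ bonds, plus one π bond, giving a steric number of 3, so it is sp2.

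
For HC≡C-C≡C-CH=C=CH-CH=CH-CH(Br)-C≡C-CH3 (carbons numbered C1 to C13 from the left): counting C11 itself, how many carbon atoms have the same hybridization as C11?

C11 is sp (two π bonds).
C1: sp ✓
C2: sp ✓
C3: sp ✓
C4: sp ✓
C5: sp2
C6: sp ✓
C7: sp2
C8: sp2
C9: sp2
C10: sp3
C11: sp ✓
C12: sp ✓
C13: sp3
7 carbons are sp.

7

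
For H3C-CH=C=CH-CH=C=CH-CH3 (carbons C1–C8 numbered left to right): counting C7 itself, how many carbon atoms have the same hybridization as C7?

C7 is sp2 (one π bond).
C1: sp3
C2: sp2 ✓
C3: sp
C4: sp2 ✓
C5: sp2 ✓
C6: sp
C7: sp2 ✓
C8: sp3
4 carbons are sp2.

4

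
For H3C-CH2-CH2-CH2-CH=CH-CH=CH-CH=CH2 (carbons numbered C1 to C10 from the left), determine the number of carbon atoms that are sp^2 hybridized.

C1: sp3
C2: sp3
C3: sp3
C4: sp3
C5: sp2 ✓
C6: sp2 ✓
C7: sp2 ✓
C8: sp2 ✓
C9: sp2 ✓
C10: sp2 ✓
C5, C6, C7, C8, C9, C10 → 6 sp2 carbons.

6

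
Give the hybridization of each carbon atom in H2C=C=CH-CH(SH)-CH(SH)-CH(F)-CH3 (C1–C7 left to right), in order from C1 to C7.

C1 sp2, C2 sp, C3 sp2, C4 sp3, C5 sp3, C6 sp3, C7 sp3

C1 (3 σ bonds, plus one π bond) has steric number 3: sp2.
C2 carries 2 σ bonds, plus two π bonds, giving a steric number of 2, so it is sp.
C3 (3 σ bonds, plus one π bond) has steric number 3: sp2.
C4 is sp3: 4 σ bonds, 4 electron-density regions.
C5: 4 σ bonds; 4 regions of electron density → sp3.
C6 is sp3: 4 σ bonds, 4 electron-density regions.
C7 — 4 σ bonds. Steric number 4, so sp3.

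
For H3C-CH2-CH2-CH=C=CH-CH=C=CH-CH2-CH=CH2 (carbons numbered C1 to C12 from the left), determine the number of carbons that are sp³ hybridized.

C1: sp3 ✓
C2: sp3 ✓
C3: sp3 ✓
C4: sp2
C5: sp
C6: sp2
C7: sp2
C8: sp
C9: sp2
C10: sp3 ✓
C11: sp2
C12: sp2
C1, C2, C3, C10 → 4 sp3 carbons.

4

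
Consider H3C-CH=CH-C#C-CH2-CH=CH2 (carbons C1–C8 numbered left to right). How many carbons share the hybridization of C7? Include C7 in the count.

C7 is sp2 (one π bond).
C1: sp3
C2: sp2 ✓
C3: sp2 ✓
C4: sp
C5: sp
C6: sp3
C7: sp2 ✓
C8: sp2 ✓
4 carbons are sp2.

4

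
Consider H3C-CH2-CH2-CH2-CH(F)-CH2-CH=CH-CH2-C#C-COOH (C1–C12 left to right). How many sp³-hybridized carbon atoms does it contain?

7

C1: sp3 ✓
C2: sp3 ✓
C3: sp3 ✓
C4: sp3 ✓
C5: sp3 ✓
C6: sp3 ✓
C7: sp2
C8: sp2
C9: sp3 ✓
C10: sp
C11: sp
C12: sp2
C1, C2, C3, C4, C5, C6, C9 → 7 sp3 carbons.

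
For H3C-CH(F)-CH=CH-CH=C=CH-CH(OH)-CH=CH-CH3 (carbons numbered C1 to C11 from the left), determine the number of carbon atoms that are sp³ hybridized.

C1: sp3 ✓
C2: sp3 ✓
C3: sp2
C4: sp2
C5: sp2
C6: sp
C7: sp2
C8: sp3 ✓
C9: sp2
C10: sp2
C11: sp3 ✓
C1, C2, C8, C11 → 4 sp3 carbons.

4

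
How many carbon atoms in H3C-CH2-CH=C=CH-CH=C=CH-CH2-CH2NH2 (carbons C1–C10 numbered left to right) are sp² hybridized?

4

C1: sp3
C2: sp3
C3: sp2 ✓
C4: sp
C5: sp2 ✓
C6: sp2 ✓
C7: sp
C8: sp2 ✓
C9: sp3
C10: sp3
C3, C5, C6, C8 → 4 sp2 carbons.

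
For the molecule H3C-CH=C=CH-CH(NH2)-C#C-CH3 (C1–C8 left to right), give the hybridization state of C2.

C2 — 3 σ bonds, plus one π bond. Steric number 3, so sp2.

sp²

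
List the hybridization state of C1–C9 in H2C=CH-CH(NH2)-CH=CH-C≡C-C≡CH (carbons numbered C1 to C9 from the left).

C1 (3 σ bonds, plus one π bond) has steric number 3: sp2.
C2 has 3 σ bonds, plus one π bond: steric number 3 → sp2.
C3: 4 σ bonds; 4 regions of electron density → sp3.
C4 has 3 σ bonds, plus one π bond: steric number 3 → sp2.
C5: 3 σ bonds, plus one π bond; 3 regions of electron density → sp2.
C6 is sp: 2 σ bonds, plus two π bonds, 2 electron-density regions.
C7 carries 2 σ bonds, plus two π bonds, giving a steric number of 2, so it is sp.
C8: 2 σ bonds, plus two π bonds — 2 electron domains, sp.
C9 is sp: 2 σ bonds, plus two π bonds, 2 electron-density regions.

C1 sp2, C2 sp2, C3 sp3, C4 sp2, C5 sp2, C6 sp, C7 sp, C8 sp, C9 sp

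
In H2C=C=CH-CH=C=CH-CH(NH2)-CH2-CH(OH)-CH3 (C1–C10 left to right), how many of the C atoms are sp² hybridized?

C1: sp2 ✓
C2: sp
C3: sp2 ✓
C4: sp2 ✓
C5: sp
C6: sp2 ✓
C7: sp3
C8: sp3
C9: sp3
C10: sp3
C1, C3, C4, C6 → 4 sp2 carbons.

4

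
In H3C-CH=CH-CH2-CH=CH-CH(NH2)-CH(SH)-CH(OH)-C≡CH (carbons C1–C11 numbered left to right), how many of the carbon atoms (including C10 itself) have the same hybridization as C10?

2

C10 is sp (two π bonds).
C1: sp3
C2: sp2
C3: sp2
C4: sp3
C5: sp2
C6: sp2
C7: sp3
C8: sp3
C9: sp3
C10: sp ✓
C11: sp ✓
2 carbons are sp.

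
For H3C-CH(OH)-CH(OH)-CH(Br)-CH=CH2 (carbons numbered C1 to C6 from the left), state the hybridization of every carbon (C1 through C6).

C1 carries 4 σ bonds, giving a steric number of 4, so it is sp3.
C2: 4 σ bonds — 4 electron domains, sp3.
C3: 4 σ bonds; 4 regions of electron density → sp3.
C4 has 4 σ bonds: steric number 4 → sp3.
C5 has 3 σ bonds, plus one π bond: steric number 3 → sp2.
C6: 3 σ bonds, plus one π bond — 3 electron domains, sp2.

C1 sp3, C2 sp3, C3 sp3, C4 sp3, C5 sp2, C6 sp2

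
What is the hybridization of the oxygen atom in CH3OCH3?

sp^3

Two σ bonds + two lone pairs = steric number 4 → sp3.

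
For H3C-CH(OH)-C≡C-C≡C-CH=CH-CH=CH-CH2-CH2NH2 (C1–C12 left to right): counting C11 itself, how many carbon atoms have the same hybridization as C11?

4

C11 is sp3 (only σ bonds).
C1: sp3 ✓
C2: sp3 ✓
C3: sp
C4: sp
C5: sp
C6: sp
C7: sp2
C8: sp2
C9: sp2
C10: sp2
C11: sp3 ✓
C12: sp3 ✓
4 carbons are sp3.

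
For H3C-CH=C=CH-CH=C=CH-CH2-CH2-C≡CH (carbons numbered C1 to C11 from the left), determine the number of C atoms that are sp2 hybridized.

4

C1: sp3
C2: sp2 ✓
C3: sp
C4: sp2 ✓
C5: sp2 ✓
C6: sp
C7: sp2 ✓
C8: sp3
C9: sp3
C10: sp
C11: sp
C2, C4, C5, C7 → 4 sp2 carbons.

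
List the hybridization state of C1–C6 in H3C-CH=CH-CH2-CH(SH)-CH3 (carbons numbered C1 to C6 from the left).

C1 sp3, C2 sp2, C3 sp2, C4 sp3, C5 sp3, C6 sp3

C1 (4 σ bonds) has steric number 4: sp3.
C2 (3 σ bonds, plus one π bond) has steric number 3: sp2.
C3 — 3 σ bonds, plus one π bond. Steric number 3, so sp2.
C4 (4 σ bonds) has steric number 4: sp3.
C5: 4 σ bonds — 4 electron domains, sp3.
C6 (4 σ bonds) has steric number 4: sp3.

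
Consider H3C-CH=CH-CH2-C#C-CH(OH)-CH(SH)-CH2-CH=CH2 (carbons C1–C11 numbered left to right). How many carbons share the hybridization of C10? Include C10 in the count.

C10 is sp2 (one π bond).
C1: sp3
C2: sp2 ✓
C3: sp2 ✓
C4: sp3
C5: sp
C6: sp
C7: sp3
C8: sp3
C9: sp3
C10: sp2 ✓
C11: sp2 ✓
4 carbons are sp2.

4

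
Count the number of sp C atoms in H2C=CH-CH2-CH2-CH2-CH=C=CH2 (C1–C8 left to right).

C1: sp2
C2: sp2
C3: sp3
C4: sp3
C5: sp3
C6: sp2
C7: sp ✓
C8: sp2
C7 → 1 sp carbon.

1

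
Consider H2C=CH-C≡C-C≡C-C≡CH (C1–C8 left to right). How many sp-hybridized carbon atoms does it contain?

C1: sp2
C2: sp2
C3: sp ✓
C4: sp ✓
C5: sp ✓
C6: sp ✓
C7: sp ✓
C8: sp ✓
C3, C4, C5, C6, C7, C8 → 6 sp carbons.

6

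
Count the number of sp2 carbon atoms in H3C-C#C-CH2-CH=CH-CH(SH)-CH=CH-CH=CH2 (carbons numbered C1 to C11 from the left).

C1: sp3
C2: sp
C3: sp
C4: sp3
C5: sp2 ✓
C6: sp2 ✓
C7: sp3
C8: sp2 ✓
C9: sp2 ✓
C10: sp2 ✓
C11: sp2 ✓
C5, C6, C8, C9, C10, C11 → 6 sp2 carbons.

6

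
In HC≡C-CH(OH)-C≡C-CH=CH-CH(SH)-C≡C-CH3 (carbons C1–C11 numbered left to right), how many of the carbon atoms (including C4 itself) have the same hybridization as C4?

6

C4 is sp (two π bonds).
C1: sp ✓
C2: sp ✓
C3: sp3
C4: sp ✓
C5: sp ✓
C6: sp2
C7: sp2
C8: sp3
C9: sp ✓
C10: sp ✓
C11: sp3
6 carbons are sp.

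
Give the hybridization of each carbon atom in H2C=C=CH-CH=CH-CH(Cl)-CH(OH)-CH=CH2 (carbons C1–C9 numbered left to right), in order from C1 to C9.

C1 sp2, C2 sp, C3 sp2, C4 sp2, C5 sp2, C6 sp3, C7 sp3, C8 sp2, C9 sp2

C1 — 3 σ bonds, plus one π bond. Steric number 3, so sp2.
C2: 2 σ bonds, plus two π bonds — 2 electron domains, sp.
C3 — 3 σ bonds, plus one π bond. Steric number 3, so sp2.
C4: 3 σ bonds, plus one π bond — 3 electron domains, sp2.
C5: 3 σ bonds, plus one π bond; 3 regions of electron density → sp2.
C6: 4 σ bonds — 4 electron domains, sp3.
C7 — 4 σ bonds. Steric number 4, so sp3.
C8 is sp2: 3 σ bonds, plus one π bond, 3 electron-density regions.
C9 (3 σ bonds, plus one π bond) has steric number 3: sp2.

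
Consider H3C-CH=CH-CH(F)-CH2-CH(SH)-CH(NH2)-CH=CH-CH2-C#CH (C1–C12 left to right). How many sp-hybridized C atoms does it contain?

2

C1: sp3
C2: sp2
C3: sp2
C4: sp3
C5: sp3
C6: sp3
C7: sp3
C8: sp2
C9: sp2
C10: sp3
C11: sp ✓
C12: sp ✓
C11, C12 → 2 sp carbons.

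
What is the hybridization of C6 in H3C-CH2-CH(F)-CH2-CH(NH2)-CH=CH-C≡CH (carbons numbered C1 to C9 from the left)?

C6 is sp2: 3 σ bonds, plus one π bond, 3 electron-density regions.

sp2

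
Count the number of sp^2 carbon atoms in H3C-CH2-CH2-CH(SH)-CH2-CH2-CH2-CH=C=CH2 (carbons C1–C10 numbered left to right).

C1: sp3
C2: sp3
C3: sp3
C4: sp3
C5: sp3
C6: sp3
C7: sp3
C8: sp2 ✓
C9: sp
C10: sp2 ✓
C8, C10 → 2 sp2 carbons.

2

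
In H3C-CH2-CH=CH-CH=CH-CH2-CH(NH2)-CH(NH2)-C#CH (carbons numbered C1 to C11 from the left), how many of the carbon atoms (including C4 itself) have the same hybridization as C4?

C4 is sp2 (one π bond).
C1: sp3
C2: sp3
C3: sp2 ✓
C4: sp2 ✓
C5: sp2 ✓
C6: sp2 ✓
C7: sp3
C8: sp3
C9: sp3
C10: sp
C11: sp
4 carbons are sp2.

4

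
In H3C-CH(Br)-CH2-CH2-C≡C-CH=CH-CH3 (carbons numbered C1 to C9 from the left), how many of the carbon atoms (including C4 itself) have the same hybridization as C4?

5

C4 is sp3 (only σ bonds).
C1: sp3 ✓
C2: sp3 ✓
C3: sp3 ✓
C4: sp3 ✓
C5: sp
C6: sp
C7: sp2
C8: sp2
C9: sp3 ✓
5 carbons are sp3.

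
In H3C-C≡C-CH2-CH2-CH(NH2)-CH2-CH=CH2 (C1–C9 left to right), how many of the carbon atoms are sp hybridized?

2

C1: sp3
C2: sp ✓
C3: sp ✓
C4: sp3
C5: sp3
C6: sp3
C7: sp3
C8: sp2
C9: sp2
C2, C3 → 2 sp carbons.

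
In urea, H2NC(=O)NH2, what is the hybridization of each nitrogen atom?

sp^2

Both N lone pairs are conjugated with the C=O; planar sp2.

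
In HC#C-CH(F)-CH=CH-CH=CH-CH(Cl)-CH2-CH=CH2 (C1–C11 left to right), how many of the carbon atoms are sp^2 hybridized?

6

C1: sp
C2: sp
C3: sp3
C4: sp2 ✓
C5: sp2 ✓
C6: sp2 ✓
C7: sp2 ✓
C8: sp3
C9: sp3
C10: sp2 ✓
C11: sp2 ✓
C4, C5, C6, C7, C10, C11 → 6 sp2 carbons.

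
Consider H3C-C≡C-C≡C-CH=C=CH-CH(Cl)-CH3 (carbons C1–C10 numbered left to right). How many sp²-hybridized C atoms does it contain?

C1: sp3
C2: sp
C3: sp
C4: sp
C5: sp
C6: sp2 ✓
C7: sp
C8: sp2 ✓
C9: sp3
C10: sp3
C6, C8 → 2 sp2 carbons.

2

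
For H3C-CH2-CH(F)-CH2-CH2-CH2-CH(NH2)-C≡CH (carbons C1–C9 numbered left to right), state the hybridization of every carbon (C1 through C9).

C1 sp3, C2 sp3, C3 sp3, C4 sp3, C5 sp3, C6 sp3, C7 sp3, C8 sp, C9 sp

C1 carries 4 σ bonds, giving a steric number of 4, so it is sp3.
C2 carries 4 σ bonds, giving a steric number of 4, so it is sp3.
C3 — 4 σ bonds. Steric number 4, so sp3.
C4 — 4 σ bonds. Steric number 4, so sp3.
C5 — 4 σ bonds. Steric number 4, so sp3.
C6: 4 σ bonds — 4 electron domains, sp3.
C7 is sp3: 4 σ bonds, 4 electron-density regions.
C8 carries 2 σ bonds, plus two π bonds, giving a steric number of 2, so it is sp.
C9: 2 σ bonds, plus two π bonds; 2 regions of electron density → sp.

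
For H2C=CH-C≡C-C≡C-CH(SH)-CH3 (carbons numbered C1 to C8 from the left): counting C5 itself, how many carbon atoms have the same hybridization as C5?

C5 is sp (two π bonds).
C1: sp2
C2: sp2
C3: sp ✓
C4: sp ✓
C5: sp ✓
C6: sp ✓
C7: sp3
C8: sp3
4 carbons are sp.

4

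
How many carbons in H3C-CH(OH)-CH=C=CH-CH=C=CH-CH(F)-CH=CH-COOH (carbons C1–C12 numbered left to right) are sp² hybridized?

C1: sp3
C2: sp3
C3: sp2 ✓
C4: sp
C5: sp2 ✓
C6: sp2 ✓
C7: sp
C8: sp2 ✓
C9: sp3
C10: sp2 ✓
C11: sp2 ✓
C12: sp2 ✓
C3, C5, C6, C8, C10, C11, C12 → 7 sp2 carbons.

7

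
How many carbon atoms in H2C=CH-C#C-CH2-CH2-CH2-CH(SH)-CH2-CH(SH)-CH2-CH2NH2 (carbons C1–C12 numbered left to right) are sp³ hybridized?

8

C1: sp2
C2: sp2
C3: sp
C4: sp
C5: sp3 ✓
C6: sp3 ✓
C7: sp3 ✓
C8: sp3 ✓
C9: sp3 ✓
C10: sp3 ✓
C11: sp3 ✓
C12: sp3 ✓
C5, C6, C7, C8, C9, C10, C11, C12 → 8 sp3 carbons.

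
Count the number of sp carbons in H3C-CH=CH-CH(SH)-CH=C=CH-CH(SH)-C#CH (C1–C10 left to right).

3

C1: sp3
C2: sp2
C3: sp2
C4: sp3
C5: sp2
C6: sp ✓
C7: sp2
C8: sp3
C9: sp ✓
C10: sp ✓
C6, C9, C10 → 3 sp carbons.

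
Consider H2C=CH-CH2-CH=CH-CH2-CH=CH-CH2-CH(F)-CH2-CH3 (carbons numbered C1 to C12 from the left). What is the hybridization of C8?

C8: 3 σ bonds, plus one π bond — 3 electron domains, sp2.

sp2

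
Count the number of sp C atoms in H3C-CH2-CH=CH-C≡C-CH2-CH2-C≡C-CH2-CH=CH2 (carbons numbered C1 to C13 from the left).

4

C1: sp3
C2: sp3
C3: sp2
C4: sp2
C5: sp ✓
C6: sp ✓
C7: sp3
C8: sp3
C9: sp ✓
C10: sp ✓
C11: sp3
C12: sp2
C13: sp2
C5, C6, C9, C10 → 4 sp carbons.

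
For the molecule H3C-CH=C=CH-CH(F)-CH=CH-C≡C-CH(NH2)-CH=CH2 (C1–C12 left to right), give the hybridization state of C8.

sp

C8 is sp: 2 σ bonds, plus two π bonds, 2 electron-density regions.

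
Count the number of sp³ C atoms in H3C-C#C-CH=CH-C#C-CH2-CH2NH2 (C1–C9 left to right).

C1: sp3 ✓
C2: sp
C3: sp
C4: sp2
C5: sp2
C6: sp
C7: sp
C8: sp3 ✓
C9: sp3 ✓
C1, C8, C9 → 3 sp3 carbons.

3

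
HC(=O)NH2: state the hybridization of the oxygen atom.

sp^2

The oxygen atom: 1 σ bond and 2 lone pairs, plus one π bond; 3 regions of electron density → sp2.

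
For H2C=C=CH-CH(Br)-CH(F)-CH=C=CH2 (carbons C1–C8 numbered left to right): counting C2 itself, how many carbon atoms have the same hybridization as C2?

2

C2 is sp (two π bonds).
C1: sp2
C2: sp ✓
C3: sp2
C4: sp3
C5: sp3
C6: sp2
C7: sp ✓
C8: sp2
2 carbons are sp.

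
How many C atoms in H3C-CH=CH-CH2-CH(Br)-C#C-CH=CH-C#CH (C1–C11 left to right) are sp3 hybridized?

C1: sp3 ✓
C2: sp2
C3: sp2
C4: sp3 ✓
C5: sp3 ✓
C6: sp
C7: sp
C8: sp2
C9: sp2
C10: sp
C11: sp
C1, C4, C5 → 3 sp3 carbons.

3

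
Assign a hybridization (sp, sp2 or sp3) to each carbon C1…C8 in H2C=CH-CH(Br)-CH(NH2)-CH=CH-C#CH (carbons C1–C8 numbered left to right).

C1 sp2, C2 sp2, C3 sp3, C4 sp3, C5 sp2, C6 sp2, C7 sp, C8 sp

C1 (3 σ bonds, plus one π bond) has steric number 3: sp2.
C2 carries 3 σ bonds, plus one π bond, giving a steric number of 3, so it is sp2.
C3 — 4 σ bonds. Steric number 4, so sp3.
C4 (4 σ bonds) has steric number 4: sp3.
C5: 3 σ bonds, plus one π bond — 3 electron domains, sp2.
C6 — 3 σ bonds, plus one π bond. Steric number 3, so sp2.
C7 — 2 σ bonds, plus two π bonds. Steric number 2, so sp.
C8 has 2 σ bonds, plus two π bonds: steric number 2 → sp.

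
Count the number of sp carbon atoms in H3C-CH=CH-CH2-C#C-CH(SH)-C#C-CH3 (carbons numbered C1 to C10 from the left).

4

C1: sp3
C2: sp2
C3: sp2
C4: sp3
C5: sp ✓
C6: sp ✓
C7: sp3
C8: sp ✓
C9: sp ✓
C10: sp3
C5, C6, C8, C9 → 4 sp carbons.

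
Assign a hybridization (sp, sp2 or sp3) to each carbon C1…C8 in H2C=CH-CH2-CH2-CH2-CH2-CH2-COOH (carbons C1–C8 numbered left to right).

C1 sp2, C2 sp2, C3 sp3, C4 sp3, C5 sp3, C6 sp3, C7 sp3, C8 sp2

C1 (3 σ bonds, plus one π bond) has steric number 3: sp2.
C2: 3 σ bonds, plus one π bond — 3 electron domains, sp2.
C3: 4 σ bonds; 4 regions of electron density → sp3.
C4 carries 4 σ bonds, giving a steric number of 4, so it is sp3.
C5 is sp3: 4 σ bonds, 4 electron-density regions.
C6 carries 4 σ bonds, giving a steric number of 4, so it is sp3.
C7: 4 σ bonds — 4 electron domains, sp3.
C8 — 3 σ bonds, plus one π bond. Steric number 3, so sp2.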